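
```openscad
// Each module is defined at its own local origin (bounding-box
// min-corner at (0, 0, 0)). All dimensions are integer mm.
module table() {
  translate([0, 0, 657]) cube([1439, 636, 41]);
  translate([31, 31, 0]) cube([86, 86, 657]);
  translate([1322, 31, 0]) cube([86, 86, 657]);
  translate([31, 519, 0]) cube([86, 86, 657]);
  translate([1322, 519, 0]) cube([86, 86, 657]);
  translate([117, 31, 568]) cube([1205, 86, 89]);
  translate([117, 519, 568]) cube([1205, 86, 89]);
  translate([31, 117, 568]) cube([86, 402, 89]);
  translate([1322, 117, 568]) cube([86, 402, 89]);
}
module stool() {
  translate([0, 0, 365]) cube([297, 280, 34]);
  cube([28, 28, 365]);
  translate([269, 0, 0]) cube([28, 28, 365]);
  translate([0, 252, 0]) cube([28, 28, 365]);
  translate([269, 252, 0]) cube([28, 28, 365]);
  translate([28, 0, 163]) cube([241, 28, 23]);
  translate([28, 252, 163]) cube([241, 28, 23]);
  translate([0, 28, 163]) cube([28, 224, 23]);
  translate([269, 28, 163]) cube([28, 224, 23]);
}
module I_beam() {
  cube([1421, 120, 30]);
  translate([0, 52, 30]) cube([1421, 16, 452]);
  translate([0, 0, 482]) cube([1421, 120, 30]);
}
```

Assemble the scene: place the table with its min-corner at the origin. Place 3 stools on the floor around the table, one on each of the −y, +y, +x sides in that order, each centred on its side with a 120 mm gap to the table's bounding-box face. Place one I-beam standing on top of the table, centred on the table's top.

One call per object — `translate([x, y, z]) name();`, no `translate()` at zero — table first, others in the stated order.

table();
translate([571, -400, 0]) stool();
translate([571, 756, 0]) stool();
translate([1559, 178, 0]) stool();
translate([9, 258, 698]) I_beam();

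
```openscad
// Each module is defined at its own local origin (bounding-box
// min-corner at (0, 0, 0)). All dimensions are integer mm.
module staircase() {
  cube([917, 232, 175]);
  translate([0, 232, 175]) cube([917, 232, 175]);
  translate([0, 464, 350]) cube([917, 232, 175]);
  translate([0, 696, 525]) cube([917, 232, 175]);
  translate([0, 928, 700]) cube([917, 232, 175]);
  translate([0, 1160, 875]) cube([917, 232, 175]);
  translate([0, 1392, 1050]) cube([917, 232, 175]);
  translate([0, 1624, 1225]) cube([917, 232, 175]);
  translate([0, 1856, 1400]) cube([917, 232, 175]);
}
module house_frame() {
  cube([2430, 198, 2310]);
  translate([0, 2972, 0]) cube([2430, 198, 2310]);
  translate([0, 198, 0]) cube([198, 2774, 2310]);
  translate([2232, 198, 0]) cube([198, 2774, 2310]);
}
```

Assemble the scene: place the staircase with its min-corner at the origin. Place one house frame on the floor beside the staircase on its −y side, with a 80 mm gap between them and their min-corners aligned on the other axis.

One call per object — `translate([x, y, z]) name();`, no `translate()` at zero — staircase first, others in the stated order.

staircase();
translate([0, -3250, 0]) house_frame();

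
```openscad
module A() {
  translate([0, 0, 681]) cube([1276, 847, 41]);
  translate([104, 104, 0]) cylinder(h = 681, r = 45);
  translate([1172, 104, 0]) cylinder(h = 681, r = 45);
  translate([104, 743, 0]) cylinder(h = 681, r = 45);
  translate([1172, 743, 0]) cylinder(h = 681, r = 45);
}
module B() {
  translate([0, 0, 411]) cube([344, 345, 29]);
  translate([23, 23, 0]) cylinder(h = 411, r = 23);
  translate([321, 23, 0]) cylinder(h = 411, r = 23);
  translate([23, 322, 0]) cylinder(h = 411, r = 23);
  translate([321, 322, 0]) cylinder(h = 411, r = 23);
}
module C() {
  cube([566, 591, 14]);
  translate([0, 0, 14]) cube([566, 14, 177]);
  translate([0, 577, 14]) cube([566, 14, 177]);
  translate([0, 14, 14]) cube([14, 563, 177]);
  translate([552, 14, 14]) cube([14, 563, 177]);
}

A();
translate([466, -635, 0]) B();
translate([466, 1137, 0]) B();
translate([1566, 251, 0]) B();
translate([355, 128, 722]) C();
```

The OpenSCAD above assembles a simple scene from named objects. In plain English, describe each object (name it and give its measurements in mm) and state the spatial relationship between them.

A is a table with a 1276×847 mm rectangular top, 41 mm thick, top surface at z = 722 mm, supported by four round legs of 90 mm diameter, each leg's bounding box inset 59 mm from the nearest pair of top edges, running from the floor.

B is a simple wooden stool: a rectangular seat 344 mm (x) by 345 mm (y), 29 mm thick, top face at z = 440 mm, on four round legs, each 46 mm in diameter. The legs rest on z = 0, each leg's axis is inset half a diameter from the nearest pair of seat edges (so the leg's bounding box is flush with the corner).

C is an open storage box with external size 566×591×191 mm and wall thickness 14 mm (the base is also 14 mm thick). The base covers the whole footprint; the four walls stand on the base, with the y-facing walls full-width and the x-facing walls fitting between their inner faces.

Three stools sit around the table at the −y, +y, +x sides. The open box is on top of the table, centred.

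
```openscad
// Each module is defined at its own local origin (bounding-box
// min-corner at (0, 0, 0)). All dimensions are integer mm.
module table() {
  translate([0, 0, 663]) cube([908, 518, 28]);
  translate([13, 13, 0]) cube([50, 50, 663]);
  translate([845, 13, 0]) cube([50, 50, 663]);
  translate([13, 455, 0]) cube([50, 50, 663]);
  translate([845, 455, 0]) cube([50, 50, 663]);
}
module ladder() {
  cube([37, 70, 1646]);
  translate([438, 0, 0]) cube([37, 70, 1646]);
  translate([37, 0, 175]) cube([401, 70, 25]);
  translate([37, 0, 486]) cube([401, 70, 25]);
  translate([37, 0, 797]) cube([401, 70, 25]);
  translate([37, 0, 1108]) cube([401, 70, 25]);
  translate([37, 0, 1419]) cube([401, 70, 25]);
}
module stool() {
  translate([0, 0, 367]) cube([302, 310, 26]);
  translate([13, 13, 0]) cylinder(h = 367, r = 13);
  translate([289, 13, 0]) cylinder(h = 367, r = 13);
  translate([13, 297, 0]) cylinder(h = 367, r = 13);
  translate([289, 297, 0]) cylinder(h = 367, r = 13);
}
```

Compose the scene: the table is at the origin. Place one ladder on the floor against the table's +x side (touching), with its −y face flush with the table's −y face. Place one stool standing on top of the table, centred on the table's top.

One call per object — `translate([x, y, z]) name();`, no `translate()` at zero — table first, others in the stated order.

table();
translate([908, 0, 0]) ladder();
translate([303, 104, 691]) stool();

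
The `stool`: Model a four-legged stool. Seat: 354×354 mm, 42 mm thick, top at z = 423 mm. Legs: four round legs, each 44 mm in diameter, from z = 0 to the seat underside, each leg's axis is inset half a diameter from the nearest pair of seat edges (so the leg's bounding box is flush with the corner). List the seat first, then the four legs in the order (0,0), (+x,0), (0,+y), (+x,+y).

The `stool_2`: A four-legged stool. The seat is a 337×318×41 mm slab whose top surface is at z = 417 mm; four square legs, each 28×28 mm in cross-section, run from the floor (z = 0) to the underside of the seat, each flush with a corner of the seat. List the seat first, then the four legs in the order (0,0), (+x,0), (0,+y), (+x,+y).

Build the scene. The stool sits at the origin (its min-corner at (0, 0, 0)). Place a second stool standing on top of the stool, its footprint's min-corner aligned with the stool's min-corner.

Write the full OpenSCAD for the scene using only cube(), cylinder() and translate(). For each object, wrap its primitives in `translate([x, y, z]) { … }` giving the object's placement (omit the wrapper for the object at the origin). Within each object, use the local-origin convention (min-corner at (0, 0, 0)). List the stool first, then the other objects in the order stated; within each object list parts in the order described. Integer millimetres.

translate([0, 0, 381]) cube([354, 354, 42]);
translate([22, 22, 0]) cylinder(h = 381, r = 22);
translate([332, 22, 0]) cylinder(h = 381, r = 22);
translate([22, 332, 0]) cylinder(h = 381, r = 22);
translate([332, 332, 0]) cylinder(h = 381, r = 22);
translate([0, 0, 423]) {
  translate([0, 0, 376]) cube([337, 318, 41]);
  cube([28, 28, 376]);
  translate([309, 0, 0]) cube([28, 28, 376]);
  translate([0, 290, 0]) cube([28, 28, 376]);
  translate([309, 290, 0]) cube([28, 28, 376]);
}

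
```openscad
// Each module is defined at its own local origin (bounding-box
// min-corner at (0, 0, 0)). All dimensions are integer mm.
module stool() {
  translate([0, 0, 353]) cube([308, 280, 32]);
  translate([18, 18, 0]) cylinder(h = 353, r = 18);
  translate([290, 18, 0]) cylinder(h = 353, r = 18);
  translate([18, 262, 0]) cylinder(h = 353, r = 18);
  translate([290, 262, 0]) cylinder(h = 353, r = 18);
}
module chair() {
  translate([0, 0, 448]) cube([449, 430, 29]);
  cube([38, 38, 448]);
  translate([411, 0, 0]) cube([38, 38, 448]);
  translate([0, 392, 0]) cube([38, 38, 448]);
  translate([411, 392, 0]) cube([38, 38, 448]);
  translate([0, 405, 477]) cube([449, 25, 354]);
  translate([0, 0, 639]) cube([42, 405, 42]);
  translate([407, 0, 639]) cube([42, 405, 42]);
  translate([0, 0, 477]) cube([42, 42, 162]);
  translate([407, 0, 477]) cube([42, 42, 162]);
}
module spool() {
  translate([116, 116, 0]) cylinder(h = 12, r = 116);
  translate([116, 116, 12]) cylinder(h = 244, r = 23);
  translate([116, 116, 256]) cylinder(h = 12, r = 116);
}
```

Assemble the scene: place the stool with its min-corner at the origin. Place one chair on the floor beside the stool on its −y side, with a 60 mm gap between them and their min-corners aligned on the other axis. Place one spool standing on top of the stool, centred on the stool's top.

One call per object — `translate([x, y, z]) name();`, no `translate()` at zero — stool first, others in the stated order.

stool();
translate([0, -490, 0]) chair();
translate([38, 24, 385]) spool();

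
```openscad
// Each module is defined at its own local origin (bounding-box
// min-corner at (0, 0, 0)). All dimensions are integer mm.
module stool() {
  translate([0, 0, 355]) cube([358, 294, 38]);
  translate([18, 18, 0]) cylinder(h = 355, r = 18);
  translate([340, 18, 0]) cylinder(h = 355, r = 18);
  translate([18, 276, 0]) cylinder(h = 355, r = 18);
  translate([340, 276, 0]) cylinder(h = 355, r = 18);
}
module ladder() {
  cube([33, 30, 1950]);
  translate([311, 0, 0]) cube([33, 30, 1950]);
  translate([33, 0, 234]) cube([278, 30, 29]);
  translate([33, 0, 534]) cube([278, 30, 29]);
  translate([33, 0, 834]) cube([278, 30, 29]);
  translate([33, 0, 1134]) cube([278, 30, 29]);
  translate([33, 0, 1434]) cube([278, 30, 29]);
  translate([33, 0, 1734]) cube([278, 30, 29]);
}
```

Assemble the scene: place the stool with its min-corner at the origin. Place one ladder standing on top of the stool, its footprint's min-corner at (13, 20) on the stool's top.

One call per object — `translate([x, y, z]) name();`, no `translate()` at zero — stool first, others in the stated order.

stool();
translate([13, 20, 393]) ladder();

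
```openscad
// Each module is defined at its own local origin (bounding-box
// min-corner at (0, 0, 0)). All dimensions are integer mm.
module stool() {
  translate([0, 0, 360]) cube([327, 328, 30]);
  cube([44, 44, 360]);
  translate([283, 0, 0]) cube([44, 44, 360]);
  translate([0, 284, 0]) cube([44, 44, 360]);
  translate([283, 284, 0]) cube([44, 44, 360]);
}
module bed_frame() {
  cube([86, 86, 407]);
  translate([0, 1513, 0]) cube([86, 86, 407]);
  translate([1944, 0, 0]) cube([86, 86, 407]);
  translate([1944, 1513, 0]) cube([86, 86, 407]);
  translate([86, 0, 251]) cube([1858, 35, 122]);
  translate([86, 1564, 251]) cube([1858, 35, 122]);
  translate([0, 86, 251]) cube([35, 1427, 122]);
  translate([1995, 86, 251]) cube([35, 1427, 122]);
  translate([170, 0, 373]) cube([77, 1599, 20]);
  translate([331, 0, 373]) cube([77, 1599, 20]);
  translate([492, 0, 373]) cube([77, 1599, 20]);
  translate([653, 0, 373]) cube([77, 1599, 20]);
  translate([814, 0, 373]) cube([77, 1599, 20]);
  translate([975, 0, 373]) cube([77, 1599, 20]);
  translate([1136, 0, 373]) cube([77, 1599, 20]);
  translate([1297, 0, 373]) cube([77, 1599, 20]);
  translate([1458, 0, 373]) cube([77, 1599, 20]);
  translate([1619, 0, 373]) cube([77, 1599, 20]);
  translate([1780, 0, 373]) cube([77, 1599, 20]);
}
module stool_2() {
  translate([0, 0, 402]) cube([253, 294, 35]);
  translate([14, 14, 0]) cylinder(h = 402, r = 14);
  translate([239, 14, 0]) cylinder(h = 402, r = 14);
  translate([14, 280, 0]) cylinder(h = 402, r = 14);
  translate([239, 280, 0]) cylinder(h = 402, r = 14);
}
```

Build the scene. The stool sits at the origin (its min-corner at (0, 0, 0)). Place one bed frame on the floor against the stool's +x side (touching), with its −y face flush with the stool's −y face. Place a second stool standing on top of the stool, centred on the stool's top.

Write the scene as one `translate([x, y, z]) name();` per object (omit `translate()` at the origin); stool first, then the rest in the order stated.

stool();
translate([327, 0, 0]) bed_frame();
translate([37, 17, 390]) stool_2();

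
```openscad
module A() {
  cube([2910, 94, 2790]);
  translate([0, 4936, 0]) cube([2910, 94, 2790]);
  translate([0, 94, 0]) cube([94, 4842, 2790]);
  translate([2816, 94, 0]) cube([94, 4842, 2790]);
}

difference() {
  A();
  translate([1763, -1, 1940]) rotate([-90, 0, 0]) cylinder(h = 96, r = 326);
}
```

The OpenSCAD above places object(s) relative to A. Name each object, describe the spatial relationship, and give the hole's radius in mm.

A is a house frame. The house frame has a circular hole through its front wall. The hole's radius is 326 mm.

The subtracted cylinder has r = 326 mm.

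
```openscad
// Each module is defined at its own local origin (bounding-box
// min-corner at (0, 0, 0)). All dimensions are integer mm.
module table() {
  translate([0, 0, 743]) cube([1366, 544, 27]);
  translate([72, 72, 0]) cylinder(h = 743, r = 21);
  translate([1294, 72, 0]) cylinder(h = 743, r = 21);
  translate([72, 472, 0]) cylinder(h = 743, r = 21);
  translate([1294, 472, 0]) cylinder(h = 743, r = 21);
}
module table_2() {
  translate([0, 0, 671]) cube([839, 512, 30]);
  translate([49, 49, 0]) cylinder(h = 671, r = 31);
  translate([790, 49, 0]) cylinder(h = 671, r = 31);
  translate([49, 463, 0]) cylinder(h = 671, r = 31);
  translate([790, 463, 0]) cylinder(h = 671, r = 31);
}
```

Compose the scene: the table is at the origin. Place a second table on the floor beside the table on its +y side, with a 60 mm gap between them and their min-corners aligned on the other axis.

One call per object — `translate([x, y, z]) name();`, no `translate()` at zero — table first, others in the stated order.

table();
translate([0, 604, 0]) table_2();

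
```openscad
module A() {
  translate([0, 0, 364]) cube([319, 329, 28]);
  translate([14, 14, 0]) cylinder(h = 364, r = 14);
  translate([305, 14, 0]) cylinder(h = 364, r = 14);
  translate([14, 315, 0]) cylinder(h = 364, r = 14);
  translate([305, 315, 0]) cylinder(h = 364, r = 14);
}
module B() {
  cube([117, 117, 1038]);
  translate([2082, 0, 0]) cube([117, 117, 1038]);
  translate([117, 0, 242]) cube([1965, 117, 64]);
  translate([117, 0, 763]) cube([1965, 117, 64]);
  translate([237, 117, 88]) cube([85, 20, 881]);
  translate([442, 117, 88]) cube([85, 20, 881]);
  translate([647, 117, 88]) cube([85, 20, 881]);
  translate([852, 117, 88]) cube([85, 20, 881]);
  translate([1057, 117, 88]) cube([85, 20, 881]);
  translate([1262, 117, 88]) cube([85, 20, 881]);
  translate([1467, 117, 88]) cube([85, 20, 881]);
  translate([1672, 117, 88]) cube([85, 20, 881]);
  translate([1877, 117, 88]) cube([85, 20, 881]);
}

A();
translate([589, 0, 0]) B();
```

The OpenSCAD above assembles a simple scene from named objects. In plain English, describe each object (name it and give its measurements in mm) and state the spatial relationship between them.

A is a four-legged stool. The seat is 319×329 mm, 28 mm thick, top at z = 392 mm. It stands on four round legs, each 28 mm in diameter, from z = 0 to the seat underside, each leg's axis is inset half a diameter from the nearest pair of seat edges (so the leg's bounding box is flush with the corner).

B is a fence section. Two 117×117 mm posts, 1038 mm tall, stand on the floor with a clear span of 1965 mm between their inner faces. Two horizontal rails of 117×64 mm section span the gap between the posts with their undersides at z = 242 mm and z = 763 mm, flush with the posts' −y face. 9 pickets, each 85 mm wide, 20 mm thick and 881 mm tall, are fixed to the +y face of the rails with their bottoms at z = 88 mm, evenly spaced across the span with equal gaps (rounded down to the nearest mm) at the −x end and between each pair — any rounding remainder accumulates at the +x end.

The fence section is on the floor beside the stool on its +x side.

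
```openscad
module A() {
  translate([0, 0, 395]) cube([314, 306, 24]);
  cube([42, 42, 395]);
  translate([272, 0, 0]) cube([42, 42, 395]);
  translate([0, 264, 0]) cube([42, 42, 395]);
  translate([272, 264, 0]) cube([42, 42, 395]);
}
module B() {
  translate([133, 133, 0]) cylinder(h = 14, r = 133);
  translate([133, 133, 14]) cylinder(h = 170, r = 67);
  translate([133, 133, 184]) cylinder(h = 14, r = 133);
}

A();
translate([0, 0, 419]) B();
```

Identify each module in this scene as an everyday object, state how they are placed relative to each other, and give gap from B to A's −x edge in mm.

A is a stool. B is a spool. The spool is on top of the stool. The gap from the spool to the stool's −x edge is 0 mm.

The spool's min-x is at 0; the stool's min-x is 0; gap = 0 mm.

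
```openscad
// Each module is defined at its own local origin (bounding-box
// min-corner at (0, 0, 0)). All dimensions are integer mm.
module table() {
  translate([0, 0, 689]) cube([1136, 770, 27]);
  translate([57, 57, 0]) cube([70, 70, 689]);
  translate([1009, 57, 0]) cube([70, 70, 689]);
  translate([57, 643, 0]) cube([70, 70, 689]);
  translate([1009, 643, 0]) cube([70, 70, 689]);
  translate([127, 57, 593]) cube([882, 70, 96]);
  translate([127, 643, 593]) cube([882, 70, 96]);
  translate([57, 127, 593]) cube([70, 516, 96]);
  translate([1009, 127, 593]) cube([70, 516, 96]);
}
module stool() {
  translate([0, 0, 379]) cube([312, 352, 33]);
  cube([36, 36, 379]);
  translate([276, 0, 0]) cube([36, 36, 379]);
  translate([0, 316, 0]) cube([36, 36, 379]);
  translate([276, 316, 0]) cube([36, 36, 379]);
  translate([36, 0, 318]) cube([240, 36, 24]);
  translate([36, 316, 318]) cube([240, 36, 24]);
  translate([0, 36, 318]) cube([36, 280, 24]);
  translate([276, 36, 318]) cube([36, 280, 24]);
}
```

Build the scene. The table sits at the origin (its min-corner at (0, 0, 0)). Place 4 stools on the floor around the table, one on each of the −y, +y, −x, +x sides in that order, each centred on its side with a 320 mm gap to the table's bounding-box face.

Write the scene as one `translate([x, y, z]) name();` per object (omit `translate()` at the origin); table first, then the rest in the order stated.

table();
translate([412, -672, 0]) stool();
translate([412, 1090, 0]) stool();
translate([-632, 209, 0]) stool();
translate([1456, 209, 0]) stool();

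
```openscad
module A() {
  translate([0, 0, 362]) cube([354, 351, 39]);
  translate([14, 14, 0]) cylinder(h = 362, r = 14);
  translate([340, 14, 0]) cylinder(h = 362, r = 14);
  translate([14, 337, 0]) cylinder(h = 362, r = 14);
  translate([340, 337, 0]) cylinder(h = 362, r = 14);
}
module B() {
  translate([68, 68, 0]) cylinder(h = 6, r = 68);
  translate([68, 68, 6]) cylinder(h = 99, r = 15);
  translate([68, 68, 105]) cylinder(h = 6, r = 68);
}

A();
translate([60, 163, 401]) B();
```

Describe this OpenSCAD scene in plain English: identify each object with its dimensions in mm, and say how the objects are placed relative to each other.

A is a simple wooden stool: a rectangular seat 354 mm (x) by 351 mm (y), 39 mm thick, top face at z = 401 mm, on four round legs, each 28 mm in diameter. The legs rest on z = 0, each leg's axis is inset half a diameter from the nearest pair of seat edges (so the leg's bounding box is flush with the corner).

B is a spool: two coaxial disc flanges of radius 68 mm and thickness 6 mm, joined by a core cylinder of radius 15 mm and height 99 mm. The lower flange rests on z = 0 and the three cylinders share a vertical axis.

The spool is on top of the stool.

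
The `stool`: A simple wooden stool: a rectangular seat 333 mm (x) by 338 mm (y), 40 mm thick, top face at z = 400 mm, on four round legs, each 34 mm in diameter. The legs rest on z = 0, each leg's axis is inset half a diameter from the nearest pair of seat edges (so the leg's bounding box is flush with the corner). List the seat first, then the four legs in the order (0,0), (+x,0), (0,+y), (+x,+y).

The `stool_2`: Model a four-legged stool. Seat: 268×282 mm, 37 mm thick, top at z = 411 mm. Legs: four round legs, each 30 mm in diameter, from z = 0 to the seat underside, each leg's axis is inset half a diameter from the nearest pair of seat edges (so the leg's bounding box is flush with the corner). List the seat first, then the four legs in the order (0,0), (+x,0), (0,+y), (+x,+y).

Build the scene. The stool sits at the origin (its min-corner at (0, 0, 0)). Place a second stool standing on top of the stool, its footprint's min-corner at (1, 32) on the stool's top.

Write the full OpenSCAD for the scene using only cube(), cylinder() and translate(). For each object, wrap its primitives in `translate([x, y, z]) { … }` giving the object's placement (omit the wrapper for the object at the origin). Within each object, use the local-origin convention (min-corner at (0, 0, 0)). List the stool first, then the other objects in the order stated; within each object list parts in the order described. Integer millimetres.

translate([0, 0, 360]) cube([333, 338, 40]);
translate([17, 17, 0]) cylinder(h = 360, r = 17);
translate([316, 17, 0]) cylinder(h = 360, r = 17);
translate([17, 321, 0]) cylinder(h = 360, r = 17);
translate([316, 321, 0]) cylinder(h = 360, r = 17);
translate([1, 32, 400]) {
  translate([0, 0, 374]) cube([268, 282, 37]);
  translate([15, 15, 0]) cylinder(h = 374, r = 15);
  translate([253, 15, 0]) cylinder(h = 374, r = 15);
  translate([15, 267, 0]) cylinder(h = 374, r = 15);
  translate([253, 267, 0]) cylinder(h = 374, r = 15);
}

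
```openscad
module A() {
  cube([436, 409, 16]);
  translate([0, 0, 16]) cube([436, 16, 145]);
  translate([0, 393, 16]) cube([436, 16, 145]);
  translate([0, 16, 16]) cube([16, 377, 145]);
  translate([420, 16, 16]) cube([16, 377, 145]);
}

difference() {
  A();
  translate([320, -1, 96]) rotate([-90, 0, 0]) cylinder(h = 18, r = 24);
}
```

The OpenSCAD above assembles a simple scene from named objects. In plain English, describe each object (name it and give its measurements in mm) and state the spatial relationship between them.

A is an open-topped rectangular box: outside dimensions 436×409×161 mm, with a uniform wall and base thickness of 16 mm. The base is a full 436×409 slab on the floor; four walls sit on top of the base. The front and back walls (the −y and +y sides) span the full width; the two side walls fit between them.

The open box has a circular hole of radius 24 mm through its front wall, centred at (x = 320, z = 96).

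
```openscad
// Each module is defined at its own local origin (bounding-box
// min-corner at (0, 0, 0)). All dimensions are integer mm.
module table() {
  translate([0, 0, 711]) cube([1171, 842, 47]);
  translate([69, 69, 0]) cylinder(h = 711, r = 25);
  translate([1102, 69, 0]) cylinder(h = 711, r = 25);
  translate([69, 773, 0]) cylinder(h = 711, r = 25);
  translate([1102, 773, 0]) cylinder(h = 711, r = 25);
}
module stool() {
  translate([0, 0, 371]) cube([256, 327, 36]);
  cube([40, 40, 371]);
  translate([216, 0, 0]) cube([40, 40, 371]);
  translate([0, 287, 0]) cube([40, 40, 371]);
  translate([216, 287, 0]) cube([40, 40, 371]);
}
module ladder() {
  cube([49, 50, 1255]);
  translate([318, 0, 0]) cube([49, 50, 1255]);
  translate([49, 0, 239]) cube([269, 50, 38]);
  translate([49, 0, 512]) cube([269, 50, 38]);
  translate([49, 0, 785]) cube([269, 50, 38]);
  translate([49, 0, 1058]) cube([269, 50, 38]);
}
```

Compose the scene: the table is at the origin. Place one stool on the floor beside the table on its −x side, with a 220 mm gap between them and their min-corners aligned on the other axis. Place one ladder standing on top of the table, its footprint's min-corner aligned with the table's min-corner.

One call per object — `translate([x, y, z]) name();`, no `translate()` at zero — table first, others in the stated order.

table();
translate([-476, 0, 0]) stool();
translate([0, 0, 758]) ladder();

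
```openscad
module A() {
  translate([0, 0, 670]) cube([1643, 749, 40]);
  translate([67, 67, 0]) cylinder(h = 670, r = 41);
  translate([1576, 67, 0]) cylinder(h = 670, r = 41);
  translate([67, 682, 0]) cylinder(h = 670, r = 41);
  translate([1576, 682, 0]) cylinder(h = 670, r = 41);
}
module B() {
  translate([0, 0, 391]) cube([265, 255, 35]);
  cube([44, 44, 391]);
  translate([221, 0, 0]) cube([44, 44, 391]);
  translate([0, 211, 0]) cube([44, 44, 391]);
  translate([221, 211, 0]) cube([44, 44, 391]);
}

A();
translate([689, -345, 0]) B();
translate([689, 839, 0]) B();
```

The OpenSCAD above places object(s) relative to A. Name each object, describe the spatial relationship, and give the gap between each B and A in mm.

Each stool's nearest face is 90 mm from the table's bounding box.

A is a table. B is a stool. Two stools sit around the table at the −y, +y sides. The gap between each stool and the table is 90 mm.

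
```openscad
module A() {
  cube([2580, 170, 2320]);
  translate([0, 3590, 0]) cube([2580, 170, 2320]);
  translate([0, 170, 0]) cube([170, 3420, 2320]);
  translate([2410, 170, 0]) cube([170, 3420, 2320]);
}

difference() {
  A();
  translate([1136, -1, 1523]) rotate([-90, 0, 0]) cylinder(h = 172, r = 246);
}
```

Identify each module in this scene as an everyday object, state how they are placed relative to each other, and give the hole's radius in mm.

A is a house frame. The house frame has a circular hole through its front wall. The hole's radius is 246 mm.

The subtracted cylinder has r = 246 mm.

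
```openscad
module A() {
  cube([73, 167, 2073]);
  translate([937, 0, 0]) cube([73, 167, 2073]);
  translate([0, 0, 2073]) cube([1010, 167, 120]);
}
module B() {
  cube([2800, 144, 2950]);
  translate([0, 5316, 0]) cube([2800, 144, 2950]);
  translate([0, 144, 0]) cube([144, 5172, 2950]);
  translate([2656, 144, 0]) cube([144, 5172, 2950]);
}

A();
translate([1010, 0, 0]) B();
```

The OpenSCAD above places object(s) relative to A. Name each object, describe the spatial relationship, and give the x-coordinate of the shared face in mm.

The door frame's +x face and the house frame's −x face are both at x = 1010 mm.

A is a door frame. B is a house frame. The house frame is against the door frame's +x side, with their −y faces flush. The x-coordinate of the shared face is 1010 mm.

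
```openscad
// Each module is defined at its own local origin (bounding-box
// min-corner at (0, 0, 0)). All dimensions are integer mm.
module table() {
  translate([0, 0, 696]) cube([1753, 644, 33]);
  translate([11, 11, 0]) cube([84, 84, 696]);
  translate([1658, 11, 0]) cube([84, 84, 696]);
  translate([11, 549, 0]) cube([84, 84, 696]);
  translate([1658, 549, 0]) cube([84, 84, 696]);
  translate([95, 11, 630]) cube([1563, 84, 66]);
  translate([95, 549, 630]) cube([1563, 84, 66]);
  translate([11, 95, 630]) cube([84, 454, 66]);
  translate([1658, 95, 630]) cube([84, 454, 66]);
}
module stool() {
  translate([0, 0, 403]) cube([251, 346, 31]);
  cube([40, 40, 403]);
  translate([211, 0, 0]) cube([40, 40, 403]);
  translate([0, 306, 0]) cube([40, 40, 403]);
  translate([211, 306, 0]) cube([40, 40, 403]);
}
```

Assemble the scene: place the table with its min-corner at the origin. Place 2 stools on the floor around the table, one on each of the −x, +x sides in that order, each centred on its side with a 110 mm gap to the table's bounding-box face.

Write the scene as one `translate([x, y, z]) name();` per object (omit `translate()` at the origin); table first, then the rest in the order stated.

table();
translate([-361, 149, 0]) stool();
translate([1863, 149, 0]) stool();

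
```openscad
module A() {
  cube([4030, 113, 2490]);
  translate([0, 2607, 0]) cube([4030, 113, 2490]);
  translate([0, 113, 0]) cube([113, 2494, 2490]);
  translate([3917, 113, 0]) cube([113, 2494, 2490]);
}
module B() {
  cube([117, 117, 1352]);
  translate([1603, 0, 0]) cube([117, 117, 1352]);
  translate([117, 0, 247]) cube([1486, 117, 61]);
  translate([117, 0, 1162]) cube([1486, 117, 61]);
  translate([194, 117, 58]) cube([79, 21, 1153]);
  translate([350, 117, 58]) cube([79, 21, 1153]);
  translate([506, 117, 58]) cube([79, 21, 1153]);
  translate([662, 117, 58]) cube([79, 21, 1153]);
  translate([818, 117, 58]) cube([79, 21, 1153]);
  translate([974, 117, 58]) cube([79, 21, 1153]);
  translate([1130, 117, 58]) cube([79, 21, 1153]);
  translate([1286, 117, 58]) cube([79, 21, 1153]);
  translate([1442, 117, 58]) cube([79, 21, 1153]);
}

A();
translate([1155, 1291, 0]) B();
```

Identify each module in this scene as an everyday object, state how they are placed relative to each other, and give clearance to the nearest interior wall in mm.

Clearances: x = 1042, y = 1178; minimum 1042 mm.

A is a house frame. B is a fence section. The fence section sits inside the house frame, centred. The clearance to the nearest interior wall is 1042 mm.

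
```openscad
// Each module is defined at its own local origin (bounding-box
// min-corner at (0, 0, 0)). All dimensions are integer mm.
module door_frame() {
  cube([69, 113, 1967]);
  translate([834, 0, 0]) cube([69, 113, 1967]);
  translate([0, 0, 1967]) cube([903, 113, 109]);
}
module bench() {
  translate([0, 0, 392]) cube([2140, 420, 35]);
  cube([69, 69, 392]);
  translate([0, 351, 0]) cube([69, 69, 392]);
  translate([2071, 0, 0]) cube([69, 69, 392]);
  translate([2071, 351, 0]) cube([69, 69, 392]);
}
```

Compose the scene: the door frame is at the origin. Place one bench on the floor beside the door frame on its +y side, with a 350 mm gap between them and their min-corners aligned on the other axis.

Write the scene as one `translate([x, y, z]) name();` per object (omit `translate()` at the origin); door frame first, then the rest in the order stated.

door_frame();
translate([0, 463, 0]) bench();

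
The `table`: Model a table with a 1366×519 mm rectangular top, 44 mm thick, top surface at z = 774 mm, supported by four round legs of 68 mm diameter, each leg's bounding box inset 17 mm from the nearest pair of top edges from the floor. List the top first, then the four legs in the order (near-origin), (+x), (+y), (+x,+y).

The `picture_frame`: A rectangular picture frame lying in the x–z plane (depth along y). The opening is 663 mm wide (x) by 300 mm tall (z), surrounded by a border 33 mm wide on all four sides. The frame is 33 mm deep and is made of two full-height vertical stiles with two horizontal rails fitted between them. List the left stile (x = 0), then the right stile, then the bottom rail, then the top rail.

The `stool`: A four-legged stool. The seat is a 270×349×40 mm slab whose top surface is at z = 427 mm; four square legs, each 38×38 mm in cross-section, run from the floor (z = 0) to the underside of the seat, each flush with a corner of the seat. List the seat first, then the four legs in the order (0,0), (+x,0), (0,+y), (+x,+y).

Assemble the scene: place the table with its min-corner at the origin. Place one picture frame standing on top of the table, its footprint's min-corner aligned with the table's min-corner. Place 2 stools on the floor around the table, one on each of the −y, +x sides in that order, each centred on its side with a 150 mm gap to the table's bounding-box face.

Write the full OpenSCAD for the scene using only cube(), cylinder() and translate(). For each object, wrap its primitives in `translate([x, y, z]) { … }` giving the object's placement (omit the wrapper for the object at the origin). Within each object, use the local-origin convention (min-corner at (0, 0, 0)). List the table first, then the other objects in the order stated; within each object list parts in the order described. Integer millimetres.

translate([0, 0, 730]) cube([1366, 519, 44]);
translate([51, 51, 0]) cylinder(h = 730, r = 34);
translate([1315, 51, 0]) cylinder(h = 730, r = 34);
translate([51, 468, 0]) cylinder(h = 730, r = 34);
translate([1315, 468, 0]) cylinder(h = 730, r = 34);
translate([0, 0, 774]) {
  cube([33, 33, 366]);
  translate([696, 0, 0]) cube([33, 33, 366]);
  translate([33, 0, 0]) cube([663, 33, 33]);
  translate([33, 0, 333]) cube([663, 33, 33]);
}
translate([548, -499, 0]) {
  translate([0, 0, 387]) cube([270, 349, 40]);
  cube([38, 38, 387]);
  translate([232, 0, 0]) cube([38, 38, 387]);
  translate([0, 311, 0]) cube([38, 38, 387]);
  translate([232, 311, 0]) cube([38, 38, 387]);
}
translate([1516, 85, 0]) {
  translate([0, 0, 387]) cube([270, 349, 40]);
  cube([38, 38, 387]);
  translate([232, 0, 0]) cube([38, 38, 387]);
  translate([0, 311, 0]) cube([38, 38, 387]);
  translate([232, 311, 0]) cube([38, 38, 387]);
}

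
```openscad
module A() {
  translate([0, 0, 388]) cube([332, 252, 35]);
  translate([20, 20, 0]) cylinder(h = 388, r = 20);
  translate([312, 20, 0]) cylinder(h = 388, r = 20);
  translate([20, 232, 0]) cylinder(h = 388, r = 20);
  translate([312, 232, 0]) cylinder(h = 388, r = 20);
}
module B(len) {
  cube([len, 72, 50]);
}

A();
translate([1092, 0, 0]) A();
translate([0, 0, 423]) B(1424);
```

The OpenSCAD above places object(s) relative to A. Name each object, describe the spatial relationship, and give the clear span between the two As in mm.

Second stool starts at x = 1092; first ends at x = 332; clear span = 1092 − 332 = 760 mm.

A is a stool. B is a beam. A beam spans the tops of two stools. The clear span between the two stools is 760 mm.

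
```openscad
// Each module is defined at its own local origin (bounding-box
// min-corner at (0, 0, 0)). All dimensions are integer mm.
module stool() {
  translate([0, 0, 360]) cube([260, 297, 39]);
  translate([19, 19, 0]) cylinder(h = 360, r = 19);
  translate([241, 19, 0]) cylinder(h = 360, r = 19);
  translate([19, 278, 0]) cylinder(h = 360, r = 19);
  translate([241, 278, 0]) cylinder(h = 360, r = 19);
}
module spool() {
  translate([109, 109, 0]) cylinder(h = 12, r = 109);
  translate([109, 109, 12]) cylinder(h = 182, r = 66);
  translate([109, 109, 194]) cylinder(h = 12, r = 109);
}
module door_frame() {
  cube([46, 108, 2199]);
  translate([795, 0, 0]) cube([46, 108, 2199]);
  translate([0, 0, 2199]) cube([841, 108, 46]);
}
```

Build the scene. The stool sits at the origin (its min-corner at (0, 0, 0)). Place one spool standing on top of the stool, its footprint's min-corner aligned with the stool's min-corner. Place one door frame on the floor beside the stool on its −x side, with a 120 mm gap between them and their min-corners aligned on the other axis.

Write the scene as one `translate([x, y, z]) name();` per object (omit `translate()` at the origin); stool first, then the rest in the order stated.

stool();
translate([0, 0, 399]) spool();
translate([-961, 0, 0]) door_frame();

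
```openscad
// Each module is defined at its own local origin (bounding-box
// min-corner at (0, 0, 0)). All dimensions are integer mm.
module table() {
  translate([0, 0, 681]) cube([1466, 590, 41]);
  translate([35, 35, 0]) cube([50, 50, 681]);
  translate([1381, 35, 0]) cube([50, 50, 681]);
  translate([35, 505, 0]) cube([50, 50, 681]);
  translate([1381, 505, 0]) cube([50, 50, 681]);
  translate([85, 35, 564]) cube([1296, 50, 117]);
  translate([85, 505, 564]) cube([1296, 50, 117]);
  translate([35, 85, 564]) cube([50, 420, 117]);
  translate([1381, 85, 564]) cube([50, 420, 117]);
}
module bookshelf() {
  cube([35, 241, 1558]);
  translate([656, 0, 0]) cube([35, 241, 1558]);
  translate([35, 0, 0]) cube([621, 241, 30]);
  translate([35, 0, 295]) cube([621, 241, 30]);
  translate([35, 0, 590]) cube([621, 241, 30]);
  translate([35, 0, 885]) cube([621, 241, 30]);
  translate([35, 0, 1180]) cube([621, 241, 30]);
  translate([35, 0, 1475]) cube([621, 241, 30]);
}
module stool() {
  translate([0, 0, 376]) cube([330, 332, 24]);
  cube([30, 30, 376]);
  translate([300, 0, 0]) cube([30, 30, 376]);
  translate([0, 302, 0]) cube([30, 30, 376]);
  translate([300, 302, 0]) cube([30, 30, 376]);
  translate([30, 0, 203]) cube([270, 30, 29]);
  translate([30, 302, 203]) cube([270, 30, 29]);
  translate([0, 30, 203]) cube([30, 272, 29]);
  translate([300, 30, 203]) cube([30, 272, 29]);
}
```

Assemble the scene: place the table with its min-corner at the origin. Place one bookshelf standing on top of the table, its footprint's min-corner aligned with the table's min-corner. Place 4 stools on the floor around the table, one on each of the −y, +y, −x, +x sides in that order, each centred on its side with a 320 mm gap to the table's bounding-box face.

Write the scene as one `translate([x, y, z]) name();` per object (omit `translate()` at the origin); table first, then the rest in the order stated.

table();
translate([0, 0, 722]) bookshelf();
translate([568, -652, 0]) stool();
translate([568, 910, 0]) stool();
translate([-650, 129, 0]) stool();
translate([1786, 129, 0]) stool();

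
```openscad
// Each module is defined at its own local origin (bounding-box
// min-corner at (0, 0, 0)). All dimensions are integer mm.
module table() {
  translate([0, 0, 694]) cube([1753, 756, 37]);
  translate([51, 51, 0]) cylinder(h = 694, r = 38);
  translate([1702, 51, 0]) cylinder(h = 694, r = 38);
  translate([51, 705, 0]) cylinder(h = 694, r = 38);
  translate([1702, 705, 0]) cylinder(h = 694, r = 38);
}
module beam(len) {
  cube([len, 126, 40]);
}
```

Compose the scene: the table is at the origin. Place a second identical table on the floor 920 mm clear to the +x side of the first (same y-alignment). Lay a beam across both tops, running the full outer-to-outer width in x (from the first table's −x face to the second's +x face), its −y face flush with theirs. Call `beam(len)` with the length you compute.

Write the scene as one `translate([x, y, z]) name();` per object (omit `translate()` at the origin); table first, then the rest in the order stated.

table();
translate([2673, 0, 0]) table();
translate([0, 0, 731]) beam(4426);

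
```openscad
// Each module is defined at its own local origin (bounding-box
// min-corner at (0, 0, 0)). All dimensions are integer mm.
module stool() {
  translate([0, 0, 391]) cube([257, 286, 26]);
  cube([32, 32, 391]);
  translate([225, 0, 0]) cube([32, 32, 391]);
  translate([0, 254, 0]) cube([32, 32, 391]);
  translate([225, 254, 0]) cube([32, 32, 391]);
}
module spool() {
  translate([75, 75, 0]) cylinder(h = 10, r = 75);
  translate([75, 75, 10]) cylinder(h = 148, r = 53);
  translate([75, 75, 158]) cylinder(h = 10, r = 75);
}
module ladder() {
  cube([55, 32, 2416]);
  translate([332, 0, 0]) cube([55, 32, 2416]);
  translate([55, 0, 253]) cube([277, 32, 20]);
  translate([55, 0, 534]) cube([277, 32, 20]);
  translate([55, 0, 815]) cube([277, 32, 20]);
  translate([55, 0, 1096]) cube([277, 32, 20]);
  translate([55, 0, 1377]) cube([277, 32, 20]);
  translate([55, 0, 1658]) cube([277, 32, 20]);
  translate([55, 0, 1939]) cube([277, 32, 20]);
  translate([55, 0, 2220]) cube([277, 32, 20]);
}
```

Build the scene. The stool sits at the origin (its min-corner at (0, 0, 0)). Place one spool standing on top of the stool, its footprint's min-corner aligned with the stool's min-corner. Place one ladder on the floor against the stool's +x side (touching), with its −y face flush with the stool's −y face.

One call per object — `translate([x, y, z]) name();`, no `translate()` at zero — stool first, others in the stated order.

stool();
translate([0, 0, 417]) spool();
translate([257, 0, 0]) ladder();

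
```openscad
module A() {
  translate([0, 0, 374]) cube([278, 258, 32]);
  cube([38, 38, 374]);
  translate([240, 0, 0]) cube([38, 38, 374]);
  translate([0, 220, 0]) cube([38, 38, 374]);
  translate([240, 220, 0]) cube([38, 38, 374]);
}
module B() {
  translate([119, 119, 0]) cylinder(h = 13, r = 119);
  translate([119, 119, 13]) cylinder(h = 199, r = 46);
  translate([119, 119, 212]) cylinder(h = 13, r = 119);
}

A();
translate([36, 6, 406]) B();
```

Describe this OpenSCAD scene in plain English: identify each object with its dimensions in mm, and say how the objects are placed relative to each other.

A is a simple wooden stool: a rectangular seat 278 mm (x) by 258 mm (y), 32 mm thick, top face at z = 406 mm, on four square legs, each 38×38 mm in cross-section. The legs rest on z = 0, each flush with a corner of the seat.

B is a spool: two coaxial disc flanges of radius 119 mm and thickness 13 mm, joined by a core cylinder of radius 46 mm and height 199 mm. The lower flange rests on z = 0 and the three cylinders share a vertical axis.

The spool is on top of the stool.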